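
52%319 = 52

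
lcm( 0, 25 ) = 0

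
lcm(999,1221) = 10989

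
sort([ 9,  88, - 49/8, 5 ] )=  [-49/8, 5,9,88 ] 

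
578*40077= 23164506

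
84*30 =2520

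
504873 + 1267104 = 1771977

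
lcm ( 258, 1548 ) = 1548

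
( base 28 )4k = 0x84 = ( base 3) 11220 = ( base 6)340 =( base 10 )132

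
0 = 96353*0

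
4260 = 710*6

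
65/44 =65/44 = 1.48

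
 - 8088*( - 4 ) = 32352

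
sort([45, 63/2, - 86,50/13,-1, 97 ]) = [ - 86, - 1,50/13,63/2, 45 , 97 ]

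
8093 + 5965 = 14058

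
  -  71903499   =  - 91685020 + 19781521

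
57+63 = 120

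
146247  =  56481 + 89766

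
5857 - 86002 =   -  80145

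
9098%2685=1043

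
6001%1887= 340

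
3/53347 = 3/53347 = 0.00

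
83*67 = 5561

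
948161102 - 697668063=250493039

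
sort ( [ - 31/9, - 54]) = [ - 54, - 31/9]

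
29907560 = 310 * 96476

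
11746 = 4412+7334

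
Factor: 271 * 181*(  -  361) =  - 17707411 = - 19^2*181^1*271^1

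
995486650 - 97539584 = 897947066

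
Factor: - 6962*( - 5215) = 2^1*5^1*7^1*  59^2*149^1 = 36306830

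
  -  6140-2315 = - 8455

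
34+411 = 445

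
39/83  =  39/83= 0.47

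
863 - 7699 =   -  6836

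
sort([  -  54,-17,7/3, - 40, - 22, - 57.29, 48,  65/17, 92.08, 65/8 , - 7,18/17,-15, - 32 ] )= [ - 57.29, - 54,-40,-32, -22, - 17, - 15, - 7,  18/17, 7/3 , 65/17,  65/8, 48,92.08]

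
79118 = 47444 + 31674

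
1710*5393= 9222030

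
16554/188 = 88 + 5/94= 88.05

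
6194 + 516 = 6710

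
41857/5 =41857/5 =8371.40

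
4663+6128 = 10791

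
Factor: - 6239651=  - 11^1*157^1*3613^1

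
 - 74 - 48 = - 122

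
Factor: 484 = 2^2 * 11^2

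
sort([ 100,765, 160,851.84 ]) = [100 , 160,765,851.84]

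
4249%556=357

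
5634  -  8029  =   - 2395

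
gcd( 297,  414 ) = 9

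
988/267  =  988/267 =3.70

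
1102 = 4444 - 3342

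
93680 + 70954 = 164634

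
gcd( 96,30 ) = 6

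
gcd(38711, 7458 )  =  1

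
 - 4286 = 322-4608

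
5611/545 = 5611/545 = 10.30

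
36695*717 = 26310315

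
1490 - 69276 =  - 67786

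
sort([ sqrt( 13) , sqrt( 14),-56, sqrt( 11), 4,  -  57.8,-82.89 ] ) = [ -82.89,-57.8, - 56, sqrt( 11),sqrt(13 ), sqrt (14),4 ] 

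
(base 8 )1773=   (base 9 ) 1352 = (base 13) 605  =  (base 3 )1101202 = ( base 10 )1019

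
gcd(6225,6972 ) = 249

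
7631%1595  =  1251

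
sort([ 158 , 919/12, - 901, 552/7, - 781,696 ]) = [ - 901, - 781, 919/12, 552/7,  158, 696 ]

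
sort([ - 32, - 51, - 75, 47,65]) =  [ - 75, - 51, - 32, 47,65]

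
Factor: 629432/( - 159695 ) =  - 808/205 = - 2^3 * 5^( - 1 )*41^( - 1 )*101^1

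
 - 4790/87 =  - 56 + 82/87 = - 55.06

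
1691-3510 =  - 1819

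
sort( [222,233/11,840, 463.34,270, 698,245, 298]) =[233/11 , 222, 245, 270,298 , 463.34,698,840 ]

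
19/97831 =1/5149 = 0.00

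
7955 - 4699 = 3256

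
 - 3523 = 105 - 3628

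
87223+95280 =182503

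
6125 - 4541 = 1584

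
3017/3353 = 431/479 = 0.90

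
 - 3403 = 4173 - 7576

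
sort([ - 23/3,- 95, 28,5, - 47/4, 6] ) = [ - 95, - 47/4, - 23/3,5,6,28 ] 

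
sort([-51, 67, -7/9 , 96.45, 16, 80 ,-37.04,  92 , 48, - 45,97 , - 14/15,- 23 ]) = [ - 51 ,-45, - 37.04, - 23,-14/15, - 7/9,  16  ,  48,67, 80, 92,96.45,97 ] 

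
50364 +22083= 72447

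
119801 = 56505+63296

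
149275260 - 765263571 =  - 615988311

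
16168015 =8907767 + 7260248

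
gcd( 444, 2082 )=6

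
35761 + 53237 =88998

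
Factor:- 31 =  - 31^1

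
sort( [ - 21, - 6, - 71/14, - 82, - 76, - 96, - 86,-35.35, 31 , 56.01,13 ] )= [ - 96, - 86, - 82, - 76, - 35.35, - 21,-6, - 71/14, 13, 31,  56.01]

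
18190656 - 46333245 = -28142589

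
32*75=2400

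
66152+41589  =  107741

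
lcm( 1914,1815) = 105270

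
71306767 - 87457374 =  - 16150607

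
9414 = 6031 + 3383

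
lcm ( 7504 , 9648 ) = 67536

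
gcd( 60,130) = 10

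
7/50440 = 7/50440 = 0.00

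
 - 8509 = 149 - 8658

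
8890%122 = 106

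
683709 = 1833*373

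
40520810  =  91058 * 445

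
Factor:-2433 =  - 3^1*811^1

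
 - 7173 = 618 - 7791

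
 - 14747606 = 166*( - 88841) 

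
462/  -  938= - 33/67   =  - 0.49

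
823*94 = 77362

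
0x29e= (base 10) 670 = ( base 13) 3C7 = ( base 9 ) 824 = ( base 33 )ka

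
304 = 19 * 16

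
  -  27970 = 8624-36594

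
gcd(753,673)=1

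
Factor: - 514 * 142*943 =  -2^2*23^1  *  41^1 * 71^1 * 257^1 = - 68827684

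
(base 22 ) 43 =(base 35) 2L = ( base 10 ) 91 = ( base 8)133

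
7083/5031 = 787/559 = 1.41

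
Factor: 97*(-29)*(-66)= 185658 = 2^1*3^1*11^1*29^1 *97^1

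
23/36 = 23/36 = 0.64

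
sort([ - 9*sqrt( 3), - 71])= [ - 71 , - 9*sqrt( 3) ]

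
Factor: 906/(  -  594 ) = - 151/99 =- 3^( - 2)*11^(  -  1)*151^1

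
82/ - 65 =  - 82/65  =  -1.26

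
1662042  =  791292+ 870750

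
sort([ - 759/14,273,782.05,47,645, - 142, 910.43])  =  [ - 142, - 759/14,47,273, 645,782.05 , 910.43 ] 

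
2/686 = 1/343 = 0.00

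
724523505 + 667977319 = 1392500824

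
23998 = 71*338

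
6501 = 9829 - 3328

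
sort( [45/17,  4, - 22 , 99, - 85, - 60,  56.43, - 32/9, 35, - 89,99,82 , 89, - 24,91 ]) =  [ - 89, - 85,-60,-24, - 22,-32/9,45/17 , 4, 35,56.43, 82,89 , 91,  99, 99 ] 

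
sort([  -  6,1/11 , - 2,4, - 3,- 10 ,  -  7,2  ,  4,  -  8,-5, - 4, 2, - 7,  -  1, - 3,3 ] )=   [ - 10,  -  8,  -  7, - 7, - 6, - 5 ,-4, - 3,  -  3, - 2, - 1, 1/11,2, 2 , 3, 4,4]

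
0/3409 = 0 = 0.00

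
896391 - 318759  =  577632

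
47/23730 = 47/23730 = 0.00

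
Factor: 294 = 2^1*3^1*7^2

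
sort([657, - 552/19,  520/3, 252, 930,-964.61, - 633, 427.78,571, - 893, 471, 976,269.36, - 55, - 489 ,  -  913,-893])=[ - 964.61, - 913, - 893 ,-893, - 633,-489,-55,-552/19, 520/3,252 , 269.36, 427.78, 471, 571, 657,  930, 976 ] 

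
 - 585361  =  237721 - 823082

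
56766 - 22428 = 34338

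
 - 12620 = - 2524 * 5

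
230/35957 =230/35957=0.01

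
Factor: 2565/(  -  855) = - 3 = - 3^1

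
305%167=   138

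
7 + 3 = 10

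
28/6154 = 14/3077 = 0.00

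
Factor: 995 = 5^1 * 199^1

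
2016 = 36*56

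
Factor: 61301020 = 2^2 *5^1*11^2 * 73^1*347^1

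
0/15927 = 0 = 0.00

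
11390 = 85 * 134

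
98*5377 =526946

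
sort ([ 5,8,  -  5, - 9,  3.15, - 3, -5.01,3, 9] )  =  [ - 9, - 5.01, - 5 , - 3,3,3.15,5,8, 9] 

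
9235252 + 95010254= 104245506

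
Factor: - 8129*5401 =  - 11^2*491^1* 739^1= -  43904729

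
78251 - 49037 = 29214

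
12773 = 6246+6527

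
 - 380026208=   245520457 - 625546665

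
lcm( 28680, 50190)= 200760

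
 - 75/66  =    -  2  +  19/22=- 1.14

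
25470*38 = 967860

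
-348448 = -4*87112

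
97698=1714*57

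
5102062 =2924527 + 2177535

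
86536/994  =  43268/497=87.06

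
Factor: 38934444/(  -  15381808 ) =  - 2^( - 2)*3^1*13^( - 1 )*151^1*21487^1*73951^( - 1 )  =  - 9733611/3845452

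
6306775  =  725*8699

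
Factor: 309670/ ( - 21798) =  -  3^(-2)*5^1*7^(  -  1)*179^1 = -  895/63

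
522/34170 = 87/5695 = 0.02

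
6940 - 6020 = 920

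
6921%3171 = 579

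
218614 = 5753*38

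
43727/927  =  47 + 158/927= 47.17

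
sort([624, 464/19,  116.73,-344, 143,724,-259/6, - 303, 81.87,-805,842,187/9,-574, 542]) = [ - 805, - 574, - 344, - 303, - 259/6, 187/9, 464/19, 81.87, 116.73,143 , 542,624 , 724, 842] 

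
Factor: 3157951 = 1427^1*2213^1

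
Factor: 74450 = 2^1*5^2 * 1489^1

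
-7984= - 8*998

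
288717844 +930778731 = 1219496575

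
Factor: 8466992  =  2^4*41^1*12907^1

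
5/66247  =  5/66247 =0.00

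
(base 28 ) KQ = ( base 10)586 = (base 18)1ea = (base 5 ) 4321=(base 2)1001001010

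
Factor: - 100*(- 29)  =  2900 = 2^2*5^2*29^1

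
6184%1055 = 909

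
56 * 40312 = 2257472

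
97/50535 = 97/50535  =  0.00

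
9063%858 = 483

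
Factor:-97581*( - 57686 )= 5629057566 = 2^1*3^1 * 11^1*2957^1*28843^1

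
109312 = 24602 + 84710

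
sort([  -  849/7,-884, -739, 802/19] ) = [  -  884,-739, - 849/7 , 802/19 ] 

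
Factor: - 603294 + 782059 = 5^1*35753^1 = 178765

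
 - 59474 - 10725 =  - 70199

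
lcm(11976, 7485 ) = 59880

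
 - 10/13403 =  - 1  +  13393/13403 = -0.00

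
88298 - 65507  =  22791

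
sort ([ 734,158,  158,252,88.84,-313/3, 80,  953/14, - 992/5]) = [- 992/5, - 313/3 , 953/14,80,88.84,158,158, 252,734] 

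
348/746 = 174/373 = 0.47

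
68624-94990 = - 26366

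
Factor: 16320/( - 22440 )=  - 8/11= - 2^3*11^( - 1)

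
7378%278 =150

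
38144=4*9536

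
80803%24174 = 8281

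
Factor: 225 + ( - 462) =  - 237 = - 3^1*79^1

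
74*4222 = 312428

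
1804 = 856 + 948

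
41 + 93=134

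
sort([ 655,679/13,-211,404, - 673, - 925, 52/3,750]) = [ - 925, - 673, - 211, 52/3, 679/13,404, 655,750]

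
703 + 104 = 807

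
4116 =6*686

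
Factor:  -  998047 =-71^1*14057^1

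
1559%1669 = 1559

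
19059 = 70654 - 51595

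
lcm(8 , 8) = 8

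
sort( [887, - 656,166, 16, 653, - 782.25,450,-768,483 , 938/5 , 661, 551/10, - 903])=[ - 903, - 782.25, - 768, - 656,16,551/10,166, 938/5,  450,483, 653, 661, 887] 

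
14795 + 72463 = 87258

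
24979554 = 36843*678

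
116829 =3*38943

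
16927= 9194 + 7733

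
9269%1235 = 624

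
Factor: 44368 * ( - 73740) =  - 2^6*3^1*5^1 *47^1*  59^1*1229^1 = - 3271696320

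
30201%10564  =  9073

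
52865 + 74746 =127611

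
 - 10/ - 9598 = 5/4799 = 0.00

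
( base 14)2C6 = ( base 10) 566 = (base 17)1g5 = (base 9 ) 688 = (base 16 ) 236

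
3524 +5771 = 9295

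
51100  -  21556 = 29544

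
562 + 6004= 6566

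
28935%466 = 43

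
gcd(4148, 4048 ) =4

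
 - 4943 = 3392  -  8335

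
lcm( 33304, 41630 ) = 166520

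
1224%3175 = 1224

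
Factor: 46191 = 3^1*89^1*173^1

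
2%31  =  2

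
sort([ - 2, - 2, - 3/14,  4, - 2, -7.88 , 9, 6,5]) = [ - 7.88,-2, - 2, - 2,-3/14, 4,  5,  6,9]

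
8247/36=2749/12= 229.08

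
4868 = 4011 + 857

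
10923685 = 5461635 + 5462050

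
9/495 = 1/55 = 0.02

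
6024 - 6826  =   - 802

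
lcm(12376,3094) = 12376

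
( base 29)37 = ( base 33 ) 2s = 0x5e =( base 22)46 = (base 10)94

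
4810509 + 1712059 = 6522568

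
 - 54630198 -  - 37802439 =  - 16827759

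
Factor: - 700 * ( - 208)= 2^6 * 5^2*7^1*13^1=145600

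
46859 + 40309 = 87168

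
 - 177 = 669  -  846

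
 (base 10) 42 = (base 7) 60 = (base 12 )36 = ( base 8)52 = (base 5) 132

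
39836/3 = 13278+2/3= 13278.67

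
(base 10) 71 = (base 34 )23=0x47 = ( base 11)65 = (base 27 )2H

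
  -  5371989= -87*61747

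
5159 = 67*77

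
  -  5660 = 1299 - 6959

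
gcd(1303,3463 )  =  1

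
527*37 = 19499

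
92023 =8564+83459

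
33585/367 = 33585/367  =  91.51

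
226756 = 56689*4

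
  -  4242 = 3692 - 7934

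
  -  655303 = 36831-692134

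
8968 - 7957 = 1011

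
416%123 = 47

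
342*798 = 272916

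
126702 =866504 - 739802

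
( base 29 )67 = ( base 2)10110101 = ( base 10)181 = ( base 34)5B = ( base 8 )265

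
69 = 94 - 25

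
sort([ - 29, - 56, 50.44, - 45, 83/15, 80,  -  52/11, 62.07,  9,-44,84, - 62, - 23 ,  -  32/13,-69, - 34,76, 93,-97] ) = [ - 97,  -  69, - 62, - 56,- 45, -44, - 34 , - 29, - 23, - 52/11, - 32/13,83/15, 9, 50.44 , 62.07,76,80,84,93]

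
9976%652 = 196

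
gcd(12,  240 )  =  12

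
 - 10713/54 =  - 199 + 11/18 = - 198.39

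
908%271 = 95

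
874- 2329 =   -  1455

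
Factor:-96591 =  - 3^1*11^1*2927^1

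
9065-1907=7158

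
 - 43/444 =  - 43/444 = -0.10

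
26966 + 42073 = 69039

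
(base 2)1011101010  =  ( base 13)455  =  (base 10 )746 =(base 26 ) 12i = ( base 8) 1352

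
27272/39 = 27272/39 = 699.28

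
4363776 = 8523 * 512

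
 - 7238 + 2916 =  - 4322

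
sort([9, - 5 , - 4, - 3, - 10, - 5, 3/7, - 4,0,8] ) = [ - 10, - 5, - 5, - 4,-4, - 3, 0,3/7,8,9 ] 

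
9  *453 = 4077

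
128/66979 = 128/66979 = 0.00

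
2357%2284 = 73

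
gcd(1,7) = 1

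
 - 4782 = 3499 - 8281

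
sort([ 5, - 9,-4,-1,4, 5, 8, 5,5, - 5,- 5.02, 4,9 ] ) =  [-9, - 5.02 ,-5, - 4, - 1, 4, 4, 5,5, 5, 5, 8, 9]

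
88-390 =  - 302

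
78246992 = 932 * 83956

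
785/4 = 785/4  =  196.25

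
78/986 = 39/493 = 0.08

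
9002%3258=2486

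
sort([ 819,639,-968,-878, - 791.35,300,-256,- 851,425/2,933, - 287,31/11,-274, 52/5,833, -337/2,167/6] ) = [-968,-878, - 851, - 791.35, - 287, - 274,-256, - 337/2 , 31/11,52/5,167/6,425/2 , 300, 639,819,833,933 ]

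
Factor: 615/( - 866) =  -  2^(-1)*3^1 * 5^1*41^1* 433^ ( -1 )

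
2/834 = 1/417 = 0.00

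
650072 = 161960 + 488112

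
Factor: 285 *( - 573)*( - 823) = 3^2*5^1*19^1 * 191^1*823^1 = 134400015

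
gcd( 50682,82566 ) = 6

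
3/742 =3/742 = 0.00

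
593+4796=5389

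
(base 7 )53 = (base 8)46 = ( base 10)38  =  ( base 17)24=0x26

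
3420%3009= 411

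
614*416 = 255424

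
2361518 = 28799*82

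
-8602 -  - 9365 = 763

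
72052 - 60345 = 11707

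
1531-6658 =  - 5127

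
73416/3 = 24472 = 24472.00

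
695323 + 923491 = 1618814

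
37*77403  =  2863911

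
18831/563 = 33 + 252/563 = 33.45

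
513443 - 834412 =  - 320969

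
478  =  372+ 106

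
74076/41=1806 + 30/41 = 1806.73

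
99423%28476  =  13995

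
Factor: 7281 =3^2*809^1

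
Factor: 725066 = 2^1*43^1*8431^1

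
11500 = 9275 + 2225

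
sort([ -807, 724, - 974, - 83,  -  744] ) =[ - 974, -807,  -  744,-83,  724] 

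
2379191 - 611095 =1768096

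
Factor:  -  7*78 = -546 = - 2^1*3^1*7^1 * 13^1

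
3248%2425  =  823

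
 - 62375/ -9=6930 + 5/9 = 6930.56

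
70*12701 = 889070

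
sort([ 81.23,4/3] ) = [4/3, 81.23]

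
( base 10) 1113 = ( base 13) 678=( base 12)789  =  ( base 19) 31B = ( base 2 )10001011001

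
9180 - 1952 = 7228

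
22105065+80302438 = 102407503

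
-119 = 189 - 308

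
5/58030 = 1/11606 = 0.00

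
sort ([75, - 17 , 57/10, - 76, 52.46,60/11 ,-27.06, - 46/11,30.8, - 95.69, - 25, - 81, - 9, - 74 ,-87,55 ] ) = [ - 95.69, - 87,-81,- 76,-74, - 27.06, - 25,  -  17,-9 , - 46/11,60/11,57/10,30.8, 52.46,55,75]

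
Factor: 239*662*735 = 116290230 = 2^1*3^1*5^1*7^2*239^1*331^1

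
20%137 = 20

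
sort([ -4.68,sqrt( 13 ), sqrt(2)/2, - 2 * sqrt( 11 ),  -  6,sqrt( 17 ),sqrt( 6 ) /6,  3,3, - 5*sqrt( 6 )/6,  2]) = [ - 2*sqrt( 11 ), - 6,-4.68,-5 * sqrt(6 ) /6,sqrt(6 )/6, sqrt ( 2 ) /2,2,3,3,sqrt(13), sqrt( 17 )]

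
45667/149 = 306+73/149 = 306.49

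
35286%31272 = 4014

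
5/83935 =1/16787  =  0.00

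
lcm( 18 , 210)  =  630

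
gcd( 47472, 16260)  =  12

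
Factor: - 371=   -7^1 * 53^1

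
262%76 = 34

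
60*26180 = 1570800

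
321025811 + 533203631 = 854229442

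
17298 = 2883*6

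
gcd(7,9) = 1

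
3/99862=3/99862 = 0.00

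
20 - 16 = 4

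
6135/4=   6135/4=1533.75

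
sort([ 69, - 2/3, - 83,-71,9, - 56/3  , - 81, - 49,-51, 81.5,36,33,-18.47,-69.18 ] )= [ - 83,-81,-71,  -  69.18, - 51, - 49 , - 56/3, - 18.47,- 2/3,9,33,36,69,  81.5 ] 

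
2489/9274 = 2489/9274 = 0.27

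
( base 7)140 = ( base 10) 77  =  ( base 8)115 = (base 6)205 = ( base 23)38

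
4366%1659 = 1048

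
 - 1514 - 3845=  - 5359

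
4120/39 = 4120/39 = 105.64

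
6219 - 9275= - 3056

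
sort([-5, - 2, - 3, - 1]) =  [ - 5, - 3, - 2, - 1]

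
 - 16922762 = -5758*2939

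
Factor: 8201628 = 2^2*3^3*75941^1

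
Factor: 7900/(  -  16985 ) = -20/43 = -2^2 * 5^1*43^(- 1)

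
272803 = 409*667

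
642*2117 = 1359114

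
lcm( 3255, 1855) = 172515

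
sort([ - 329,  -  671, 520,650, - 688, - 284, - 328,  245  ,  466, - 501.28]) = [ - 688, - 671,  -  501.28, - 329, - 328, - 284, 245, 466, 520,  650 ]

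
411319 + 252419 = 663738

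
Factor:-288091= -103^1*2797^1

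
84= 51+33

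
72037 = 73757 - 1720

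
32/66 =16/33 =0.48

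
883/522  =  1+361/522 = 1.69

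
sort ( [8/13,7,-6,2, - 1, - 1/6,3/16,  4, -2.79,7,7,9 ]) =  [ - 6,-2.79,-1,-1/6,3/16,8/13,2 , 4,  7,7,7, 9] 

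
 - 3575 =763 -4338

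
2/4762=1/2381= 0.00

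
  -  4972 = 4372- 9344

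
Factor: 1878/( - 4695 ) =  - 2^1 * 5^(-1) = - 2/5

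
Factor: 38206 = 2^1*7^1*2729^1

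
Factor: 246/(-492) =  - 2^( - 1) = - 1/2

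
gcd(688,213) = 1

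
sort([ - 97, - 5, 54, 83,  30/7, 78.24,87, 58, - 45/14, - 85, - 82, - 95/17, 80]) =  [ - 97,-85, - 82, - 95/17,-5, - 45/14, 30/7,54, 58, 78.24, 80,83,87]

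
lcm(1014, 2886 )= 37518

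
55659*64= 3562176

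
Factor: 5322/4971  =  2^1*887^1*1657^(-1) =1774/1657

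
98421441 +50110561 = 148532002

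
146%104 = 42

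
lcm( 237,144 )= 11376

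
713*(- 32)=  - 22816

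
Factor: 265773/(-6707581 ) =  - 3^1 * 88591^1* 6707581^( - 1)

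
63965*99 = 6332535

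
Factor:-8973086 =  - 2^1*4486543^1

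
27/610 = 27/610 = 0.04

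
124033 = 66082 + 57951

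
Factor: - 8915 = -5^1*1783^1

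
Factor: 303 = 3^1*101^1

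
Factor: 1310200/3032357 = 2^3*5^2*6551^1  *3032357^( - 1)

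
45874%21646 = 2582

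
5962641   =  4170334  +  1792307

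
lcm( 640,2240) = 4480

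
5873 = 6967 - 1094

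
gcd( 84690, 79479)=9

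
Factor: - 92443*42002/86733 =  - 2^1*3^ ( - 2)*13^2*23^( - 1)*419^( - 1)* 547^1*21001^1 = - 3882790886/86733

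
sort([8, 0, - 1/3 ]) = [ - 1/3,  0, 8]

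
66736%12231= 5581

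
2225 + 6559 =8784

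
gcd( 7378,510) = 34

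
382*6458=2466956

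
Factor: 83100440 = 2^3*5^1*41^1*50671^1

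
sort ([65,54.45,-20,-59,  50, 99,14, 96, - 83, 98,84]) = [  -  83,-59, - 20,14,50, 54.45 , 65,  84,96,98, 99 ] 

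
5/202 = 5/202 =0.02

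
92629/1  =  92629 = 92629.00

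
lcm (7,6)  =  42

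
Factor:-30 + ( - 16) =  - 46 = -2^1*23^1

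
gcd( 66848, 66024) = 8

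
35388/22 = 17694/11=1608.55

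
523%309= 214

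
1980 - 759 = 1221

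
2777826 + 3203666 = 5981492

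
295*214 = 63130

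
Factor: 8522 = 2^1*4261^1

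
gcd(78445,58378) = 1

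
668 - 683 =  - 15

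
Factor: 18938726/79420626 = 9469363/39710313 =3^ ( - 2 )*337^1 * 28099^1*4412257^( - 1)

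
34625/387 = 89 + 182/387 = 89.47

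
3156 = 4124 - 968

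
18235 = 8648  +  9587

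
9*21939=197451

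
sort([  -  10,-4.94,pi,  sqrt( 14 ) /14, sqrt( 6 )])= [ - 10, - 4.94, sqrt( 14 ) /14,sqrt(6),pi ] 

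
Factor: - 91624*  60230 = -2^4*5^1 * 13^1*19^1*317^1  *881^1= - 5518513520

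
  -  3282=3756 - 7038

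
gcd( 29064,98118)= 6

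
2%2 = 0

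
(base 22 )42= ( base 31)2s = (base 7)156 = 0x5a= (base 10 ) 90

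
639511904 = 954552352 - 315040448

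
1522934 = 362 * 4207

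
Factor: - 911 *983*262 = -2^1*131^1*911^1*983^1 = - 234624406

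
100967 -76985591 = -76884624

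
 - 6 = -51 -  - 45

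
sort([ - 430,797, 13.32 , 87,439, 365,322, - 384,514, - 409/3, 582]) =[ - 430, - 384, - 409/3, 13.32,87, 322,365,439,  514,582,797]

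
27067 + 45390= 72457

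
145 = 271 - 126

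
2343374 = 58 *40403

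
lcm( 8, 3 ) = 24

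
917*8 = 7336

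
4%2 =0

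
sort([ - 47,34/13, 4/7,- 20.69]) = [ - 47, - 20.69, 4/7, 34/13]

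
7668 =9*852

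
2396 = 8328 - 5932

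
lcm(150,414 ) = 10350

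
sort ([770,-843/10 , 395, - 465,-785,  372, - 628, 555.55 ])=[ - 785, - 628, - 465 , - 843/10, 372 , 395,555.55, 770 ]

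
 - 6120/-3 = 2040+ 0/1 = 2040.00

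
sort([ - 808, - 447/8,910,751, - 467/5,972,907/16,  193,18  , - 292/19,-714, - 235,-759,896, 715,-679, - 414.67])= [ - 808, - 759, - 714, - 679,  -  414.67, - 235, - 467/5, - 447/8, - 292/19  ,  18,907/16, 193, 715, 751 , 896, 910,972 ]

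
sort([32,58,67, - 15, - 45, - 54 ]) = [ - 54, - 45, - 15,32,58,67]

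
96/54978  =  16/9163 = 0.00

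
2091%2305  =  2091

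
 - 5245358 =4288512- 9533870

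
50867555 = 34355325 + 16512230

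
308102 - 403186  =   - 95084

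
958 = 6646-5688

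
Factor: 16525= 5^2*661^1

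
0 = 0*(  -  3596) 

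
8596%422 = 156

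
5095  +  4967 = 10062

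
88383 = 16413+71970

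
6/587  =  6/587 = 0.01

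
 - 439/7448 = -1 +7009/7448 = - 0.06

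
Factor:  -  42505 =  - 5^1*8501^1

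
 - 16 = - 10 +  - 6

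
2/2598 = 1/1299 = 0.00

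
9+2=11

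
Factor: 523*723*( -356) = - 2^2*3^1*89^1*241^1*523^1= - 134613924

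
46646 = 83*562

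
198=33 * 6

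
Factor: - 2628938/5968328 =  - 1314469/2984164 = - 2^ ( - 2 )*13^1*101113^1*746041^( - 1 ) 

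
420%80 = 20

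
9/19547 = 9/19547 = 0.00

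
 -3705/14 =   -  265 + 5/14 = - 264.64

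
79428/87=26476/29= 912.97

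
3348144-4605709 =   -  1257565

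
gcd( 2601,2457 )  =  9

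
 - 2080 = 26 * ( - 80) 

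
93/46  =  93/46 = 2.02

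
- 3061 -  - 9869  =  6808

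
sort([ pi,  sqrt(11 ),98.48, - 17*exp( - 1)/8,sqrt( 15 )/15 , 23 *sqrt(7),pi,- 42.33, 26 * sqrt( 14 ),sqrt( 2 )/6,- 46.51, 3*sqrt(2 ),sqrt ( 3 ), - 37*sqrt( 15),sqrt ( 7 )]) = [  -  37*sqrt( 15 ), - 46.51,  -  42.33, - 17*exp(-1 ) /8, sqrt( 2)/6,sqrt( 15 )/15,sqrt( 3),sqrt( 7),pi,pi, sqrt(11),3*sqrt( 2 ),  23*sqrt( 7 ),26*sqrt( 14 ),98.48 ]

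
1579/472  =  1579/472 = 3.35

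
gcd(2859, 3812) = 953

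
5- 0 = 5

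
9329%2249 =333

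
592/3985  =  592/3985 = 0.15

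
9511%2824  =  1039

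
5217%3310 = 1907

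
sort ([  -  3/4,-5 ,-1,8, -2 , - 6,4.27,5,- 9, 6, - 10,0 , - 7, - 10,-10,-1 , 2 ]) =[  -  10, - 10,-10 , - 9, - 7,-6 , - 5, - 2,  -  1, - 1, - 3/4,0,2,4.27,5,6 , 8]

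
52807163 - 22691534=30115629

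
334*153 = 51102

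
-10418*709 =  - 7386362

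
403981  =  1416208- 1012227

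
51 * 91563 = 4669713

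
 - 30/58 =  - 15/29  =  - 0.52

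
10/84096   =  5/42048 = 0.00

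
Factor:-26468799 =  - 3^1*7^1 *1260419^1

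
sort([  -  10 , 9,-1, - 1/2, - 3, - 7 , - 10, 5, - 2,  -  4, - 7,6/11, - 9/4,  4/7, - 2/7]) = [ - 10, - 10, - 7, - 7, - 4, - 3 , - 9/4, -2, - 1, - 1/2, - 2/7,  6/11 , 4/7 , 5, 9]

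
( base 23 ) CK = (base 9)358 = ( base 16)128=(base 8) 450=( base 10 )296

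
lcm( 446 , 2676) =2676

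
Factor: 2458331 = 31^1 *79301^1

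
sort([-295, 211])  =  [ - 295, 211]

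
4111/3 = 1370 + 1/3 = 1370.33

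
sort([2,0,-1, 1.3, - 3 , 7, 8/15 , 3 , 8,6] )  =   [ - 3, - 1,0,8/15,1.3, 2,3,6,7, 8] 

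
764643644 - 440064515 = 324579129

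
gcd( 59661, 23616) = 9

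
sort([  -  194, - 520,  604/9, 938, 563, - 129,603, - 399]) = [ - 520, - 399, - 194,-129, 604/9, 563, 603 , 938 ]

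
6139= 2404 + 3735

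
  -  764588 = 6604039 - 7368627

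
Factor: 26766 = 2^1*3^2*1487^1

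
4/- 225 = - 1 + 221/225  =  - 0.02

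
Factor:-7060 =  - 2^2*5^1*353^1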